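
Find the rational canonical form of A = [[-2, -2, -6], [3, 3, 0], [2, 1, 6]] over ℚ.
R = [[0, 0, 18], [1, 0, -18], [0, 1, 7]]

The invariant factors of A (the non-unit diagonal entries of the Smith normal form of xI - A over ℚ[x]) are (x - 3)(x^2 - 4x + 6), each dividing the next. The characteristic polynomial is their product, (x - 3)(x^2 - 4x + 6).

The rational canonical form is the block-diagonal matrix of companion matrices C(f_i):
R = [[0, 0, 18], [1, 0, -18], [0, 1, 7]].

Note the characteristic polynomial does not split into linear factors over ℚ, so A has no Jordan form over ℚ; the rational canonical form exists over any field.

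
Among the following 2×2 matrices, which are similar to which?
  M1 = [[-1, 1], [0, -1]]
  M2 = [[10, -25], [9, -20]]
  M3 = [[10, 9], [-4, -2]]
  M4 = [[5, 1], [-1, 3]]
3 classes: {M1}, {M2}, {M3, M4}

Characteristic polynomials: χ_{M1} = (x + 1)^2, χ_{M2} = (x + 5)^2, χ_{M3} = (x - 4)^2, χ_{M4} = (x - 4)^2.

{M1}: invariant factors (x + 1)^2.

{M2}: invariant factors (x + 5)^2.

{M3, M4}: invariant factors (x - 4)^2.

Matrices are similar if and only if their invariant-factor lists agree; the partition into similarity classes is {M1}, {M2}, {M3, M4}.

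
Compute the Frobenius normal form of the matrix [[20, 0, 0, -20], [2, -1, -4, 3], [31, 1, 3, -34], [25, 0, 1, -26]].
R = [[0, 0, 0, -20], [1, 0, 0, -17], [0, 1, 0, -3], [0, 0, 1, -4]]

The invariant factors of A (the non-unit diagonal entries of the Smith normal form of xI - A over ℚ[x]) are (x + 4)(x^3 + 3x + 5), each dividing the next. The characteristic polynomial is their product, (x + 4)(x^3 + 3x + 5).

The rational canonical form is the block-diagonal matrix of companion matrices C(f_i):
R = [[0, 0, 0, -20], [1, 0, 0, -17], [0, 1, 0, -3], [0, 0, 1, -4]].

Note the characteristic polynomial does not split into linear factors over ℚ, so A has no Jordan form over ℚ; the rational canonical form exists over any field.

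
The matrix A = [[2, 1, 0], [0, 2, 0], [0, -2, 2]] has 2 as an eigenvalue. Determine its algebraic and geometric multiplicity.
The characteristic polynomial is (x - 2)^3, so the factor x - 2 appears with exponent 3: the algebraic multiplicity is 3.

rank(A - 2I) = 1, so the eigenspace has dimension 3 - 1 = 2: the geometric multiplicity is 2.

Since 2 < 3, A is not diagonalizable.

algebraic multiplicity 3, geometric multiplicity 2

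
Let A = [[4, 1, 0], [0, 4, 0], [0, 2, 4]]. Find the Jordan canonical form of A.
The characteristic polynomial is det(xI - A) = (x - 4)^3, so the eigenvalues are 4 (algebraic multiplicity 3).

For λ = 4: rank(A - 4I) = 1, rank((A - 4I)^2) = 0. The eigenspace has dimension 3 - 1 = 2, so there are 2 Jordan blocks; the rank sequence gives block sizes [2, 1].

Assembling the blocks gives the Jordan form J above.

J = [[4, 1, 0], [0, 4, 0], [0, 0, 4]]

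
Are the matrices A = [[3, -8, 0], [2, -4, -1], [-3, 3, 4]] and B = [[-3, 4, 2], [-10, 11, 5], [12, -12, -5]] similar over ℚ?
Both have characteristic polynomial (x - 1)^3, but the minimal polynomial of A is (x - 1)^3 while the minimal polynomial of B is (x - 1)^2. The minimal polynomial is a similarity invariant, so A and B are not similar.

No.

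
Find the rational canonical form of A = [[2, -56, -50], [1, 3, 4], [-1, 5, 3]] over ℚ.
R = [[0, 0, -30], [1, 0, -7], [0, 1, 8]]

The invariant factors of A (the non-unit diagonal entries of the Smith normal form of xI - A over ℚ[x]) are (x - 6)(x^2 - 2x - 5), each dividing the next. The characteristic polynomial is their product, (x - 6)(x^2 - 2x - 5).

The rational canonical form is the block-diagonal matrix of companion matrices C(f_i):
R = [[0, 0, -30], [1, 0, -7], [0, 1, 8]].

Note the characteristic polynomial does not split into linear factors over ℚ, so A has no Jordan form over ℚ; the rational canonical form exists over any field.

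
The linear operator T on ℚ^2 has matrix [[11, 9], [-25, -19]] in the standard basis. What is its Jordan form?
The characteristic polynomial is det(xI - A) = (x + 4)^2, so the eigenvalues are -4 (algebraic multiplicity 2).

For λ = -4: rank(A + 4I) = 1, rank((A + 4I)^2) = 0. The eigenspace has dimension 2 - 1 = 1, so there is 1 Jordan block; the rank sequence gives block sizes [2].

Assembling the blocks gives the Jordan form J above.

J = [[-4, 1], [0, -4]]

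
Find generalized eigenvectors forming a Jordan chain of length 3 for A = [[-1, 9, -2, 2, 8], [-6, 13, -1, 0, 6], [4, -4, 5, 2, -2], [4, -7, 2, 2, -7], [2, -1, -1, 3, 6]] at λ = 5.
v_1 = [[1, 1, -1, 0, -1]]^T, v_2 = [[-3, -3, 2, 2, 1]]^T, v_3 = [[-1, -2, 2, 0, 2]]^T

We seek v_1 ∈ ker((A - 5I)^3) \ ker((A - 5I)^2), then set v_{i+1} = (A - 5I) v_i.

One such chain is v_1 = [[1, 1, -1, 0, -1]]^T, v_2 = [[-3, -3, 2, 2, 1]]^T, v_3 = [[-1, -2, 2, 0, 2]]^T. Check: (A - 5I) v_3 = [[0, 0, 0, 0, 0]]^T = 0.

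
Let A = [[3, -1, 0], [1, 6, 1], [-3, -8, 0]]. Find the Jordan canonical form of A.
The characteristic polynomial is det(xI - A) = (x - 3)^3, so the eigenvalues are 3 (algebraic multiplicity 3).

For λ = 3: rank(A - 3I) = 2, rank((A - 3I)^2) = 1, rank((A - 3I)^3) = 0. The eigenspace has dimension 3 - 2 = 1, so there is 1 Jordan block; the rank sequence gives block sizes [3].

Assembling the blocks gives the Jordan form J above.

J = [[3, 1, 0], [0, 3, 1], [0, 0, 3]]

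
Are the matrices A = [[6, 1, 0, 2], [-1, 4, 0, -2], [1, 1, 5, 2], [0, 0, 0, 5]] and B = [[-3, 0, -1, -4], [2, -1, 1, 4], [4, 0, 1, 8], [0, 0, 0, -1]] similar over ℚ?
trace(A) = 20 but trace(B) = -4. The trace is a similarity invariant, so A and B are not similar.

No.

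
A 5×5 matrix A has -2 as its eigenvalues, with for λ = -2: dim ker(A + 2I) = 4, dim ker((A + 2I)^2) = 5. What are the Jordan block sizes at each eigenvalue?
λ = -2: successive nullity increments [4, 1] count blocks of size ≥ k; block sizes are [2, 1, 1, 1].

Jordan blocks: (-2, 2), (-2, 1), (-2, 1), (-2, 1)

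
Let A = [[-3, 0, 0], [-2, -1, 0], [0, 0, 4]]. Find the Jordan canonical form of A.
J = [[-3, 0, 0], [0, -1, 0], [0, 0, 4]]

The characteristic polynomial is det(xI - A) = (x - 4)(x + 1)(x + 3), so the eigenvalues are -3 (algebraic multiplicity 1), -1 (algebraic multiplicity 1), 4 (algebraic multiplicity 1).

For λ = -3: algebraic multiplicity 1 gives one 1×1 block.

For λ = -1: algebraic multiplicity 1 gives one 1×1 block.

For λ = 4: algebraic multiplicity 1 gives one 1×1 block.

Assembling the blocks gives the Jordan form J above.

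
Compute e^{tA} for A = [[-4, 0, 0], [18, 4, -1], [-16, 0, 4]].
e^{tA} = [[e^{-4*t}, 0, 0], [2*((t + 1)*e^{8*t} - 1)*e^{-4*t}, e^{4*t}, -t*e^{4*t}], [-4*sinh(4*t), 0, e^{4*t}]]

A has Jordan form J = [[-4, 0, 0], [0, 4, 1], [0, 0, 4]] with A = PJP^{-1}, so e^{tA} = P e^{tJ} P^{-1}.

For a Jordan block J_k(λ), e^{tJ_k(λ)} = e^{λt} · (I + tN + t^2 N^2/2! + ... + t^{k-1} N^{k-1}/(k-1)!) where N is the nilpotent superdiagonal part.

Assembling the blocks and conjugating back gives the entries of e^{tA} as shown above.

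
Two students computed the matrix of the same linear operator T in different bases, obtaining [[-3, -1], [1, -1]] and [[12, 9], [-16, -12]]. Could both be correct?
trace(A) = -4 but trace(B) = 0. The trace is a similarity invariant, so A and B are not similar.

No.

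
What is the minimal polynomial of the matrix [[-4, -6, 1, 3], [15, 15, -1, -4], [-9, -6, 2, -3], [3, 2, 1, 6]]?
m_A(x) = (x - 5)^2(x - 4)

The characteristic polynomial factors as (x - 5)^3(x - 4). The minimal polynomial is ∏(x - λ)^{k_λ} where k_λ is the size of the largest Jordan block at λ.

For λ = 4: rank(A - 4I) = 3, and the largest Jordan block has size 1 (the smallest k with rank((A - 4I)^k) = rank((A - 4I)^(k+1))).
For λ = 5: rank(A - 5I) = 2, and the largest Jordan block has size 2 (the smallest k with rank((A - 5I)^k) = rank((A - 5I)^(k+1))).

So m_A(x) = (x - 5)^2(x - 4).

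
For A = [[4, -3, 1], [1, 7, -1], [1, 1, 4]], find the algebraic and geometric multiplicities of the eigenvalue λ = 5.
algebraic multiplicity 3, geometric multiplicity 1

The characteristic polynomial is (x - 5)^3, so the factor x - 5 appears with exponent 3: the algebraic multiplicity is 3.

rank(A - 5I) = 2, so the eigenspace has dimension 3 - 2 = 1: the geometric multiplicity is 1.

Since 1 < 3, A is not diagonalizable.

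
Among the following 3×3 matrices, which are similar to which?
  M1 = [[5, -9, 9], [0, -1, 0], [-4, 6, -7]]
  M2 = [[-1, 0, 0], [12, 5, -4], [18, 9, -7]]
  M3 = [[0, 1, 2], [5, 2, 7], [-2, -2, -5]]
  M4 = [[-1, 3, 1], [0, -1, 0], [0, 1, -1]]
2 classes: {M1, M2}, {M3, M4}

Characteristic polynomials: χ_{M1} = (x + 1)^3, χ_{M2} = (x + 1)^3, χ_{M3} = (x + 1)^3, χ_{M4} = (x + 1)^3.

{M1, M2}: invariant factors x + 1, (x + 1)^2.

{M3, M4}: invariant factors (x + 1)^3.

Matrices are similar if and only if their invariant-factor lists agree; the partition into similarity classes is {M1, M2}, {M3, M4}.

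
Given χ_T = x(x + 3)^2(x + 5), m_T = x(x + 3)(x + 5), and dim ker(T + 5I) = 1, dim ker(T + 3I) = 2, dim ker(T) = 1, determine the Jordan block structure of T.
λ = -5: algebraic multiplicity 1 (exponent in χ_T), largest block size 1 (exponent in m_T), 1 block (geometric multiplicity). This forces block sizes [1].
λ = -3: algebraic multiplicity 2 (exponent in χ_T), largest block size 1 (exponent in m_T), 2 blocks (geometric multiplicity). These force block sizes [1, 1].
λ = 0: algebraic multiplicity 1 (exponent in χ_T), largest block size 1 (exponent in m_T), 1 block (geometric multiplicity). This forces block sizes [1].

Jordan blocks: (-5, 1), (-3, 1), (-3, 1), (0, 1)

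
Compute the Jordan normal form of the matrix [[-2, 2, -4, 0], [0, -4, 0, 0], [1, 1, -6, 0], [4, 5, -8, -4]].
The characteristic polynomial is det(xI - A) = (x + 4)^4, so the eigenvalues are -4 (algebraic multiplicity 4).

For λ = -4: rank(A + 4I) = 2, rank((A + 4I)^2) = 0. The eigenspace has dimension 4 - 2 = 2, so there are 2 Jordan blocks; the rank sequence gives block sizes [2, 2].

Assembling the blocks gives the Jordan form J above.

J = [[-4, 1, 0, 0], [0, -4, 0, 0], [0, 0, -4, 1], [0, 0, 0, -4]]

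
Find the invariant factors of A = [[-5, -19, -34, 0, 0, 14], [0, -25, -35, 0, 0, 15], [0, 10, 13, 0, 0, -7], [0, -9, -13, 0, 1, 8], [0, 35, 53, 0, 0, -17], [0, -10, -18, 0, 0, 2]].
x, x^2(x + 5)^3

The Jordan structure of A has elementary divisors (x + 5)^3, x^2, x. Arranging the block sizes at each eigenvalue in decreasing order and taking row products gives the invariant factors.

Invariant factors (smallest first, each dividing the next): x, x^2(x + 5)^3.

Check: the last factor x^2(x + 5)^3 is the minimal polynomial, and the product x^3(x + 5)^3 is the characteristic polynomial.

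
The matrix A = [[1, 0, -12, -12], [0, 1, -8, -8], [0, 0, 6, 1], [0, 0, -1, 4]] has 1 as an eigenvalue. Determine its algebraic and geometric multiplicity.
algebraic multiplicity 2, geometric multiplicity 2

The characteristic polynomial is (x - 5)^2(x - 1)^2, so the factor x - 1 appears with exponent 2: the algebraic multiplicity is 2.

rank(A - I) = 2, so the eigenspace has dimension 4 - 2 = 2: the geometric multiplicity is 2.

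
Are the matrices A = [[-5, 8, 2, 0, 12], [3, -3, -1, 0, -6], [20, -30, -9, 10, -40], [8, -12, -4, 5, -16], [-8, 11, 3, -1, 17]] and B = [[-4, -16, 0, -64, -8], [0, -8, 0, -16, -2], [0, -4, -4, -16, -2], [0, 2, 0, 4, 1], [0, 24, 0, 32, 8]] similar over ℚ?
trace(A) = 5 but trace(B) = -4. The trace is a similarity invariant, so A and B are not similar.

No.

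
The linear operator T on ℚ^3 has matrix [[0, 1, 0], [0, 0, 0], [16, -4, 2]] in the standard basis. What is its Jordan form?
The characteristic polynomial is det(xI - A) = x^2(x - 2), so the eigenvalues are 0 (algebraic multiplicity 2), 2 (algebraic multiplicity 1).

For λ = 0: rank(A) = 2, rank(A^2) = 1. The eigenspace has dimension 3 - 2 = 1, so there is 1 Jordan block; the rank sequence gives block sizes [2].

For λ = 2: algebraic multiplicity 1 gives one 1×1 block.

Assembling the blocks gives the Jordan form J above.

J = [[0, 1, 0], [0, 0, 0], [0, 0, 2]]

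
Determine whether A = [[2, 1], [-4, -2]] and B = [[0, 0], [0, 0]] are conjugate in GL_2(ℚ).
Both have characteristic polynomial x^2, but the minimal polynomial of A is x^2 while the minimal polynomial of B is x. The minimal polynomial is a similarity invariant, so A and B are not similar.

No.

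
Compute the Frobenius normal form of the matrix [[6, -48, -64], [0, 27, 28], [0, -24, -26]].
The invariant factors of A (the non-unit diagonal entries of the Smith normal form of xI - A over ℚ[x]) are x - 6, (x - 6)(x + 5), each dividing the next. The characteristic polynomial is their product, (x - 6)^2(x + 5).

The rational canonical form is the block-diagonal matrix of companion matrices C(f_i):
R = [[6, 0, 0], [0, 0, 30], [0, 1, 1]].

R = [[6, 0, 0], [0, 0, 30], [0, 1, 1]]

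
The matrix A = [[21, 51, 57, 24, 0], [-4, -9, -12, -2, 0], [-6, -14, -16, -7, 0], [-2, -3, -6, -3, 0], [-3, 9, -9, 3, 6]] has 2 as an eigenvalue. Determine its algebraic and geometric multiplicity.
algebraic multiplicity 1, geometric multiplicity 1

The characteristic polynomial is (x - 6)(x - 2)(x + 3)^3, so the factor x - 2 appears with exponent 1: the algebraic multiplicity is 1.

rank(A - 2I) = 4, so the eigenspace has dimension 5 - 4 = 1: the geometric multiplicity is 1.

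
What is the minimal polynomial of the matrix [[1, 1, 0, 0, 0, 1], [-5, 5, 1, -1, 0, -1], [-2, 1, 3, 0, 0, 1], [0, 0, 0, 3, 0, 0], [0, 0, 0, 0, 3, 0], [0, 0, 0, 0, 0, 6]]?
m_A(x) = (x - 6)(x - 3)^3

The characteristic polynomial factors as (x - 6)(x - 3)^5. The minimal polynomial is ∏(x - λ)^{k_λ} where k_λ is the size of the largest Jordan block at λ.

For λ = 3: rank(A - 3I) = 3, and the largest Jordan block has size 3 (the smallest k with rank((A - 3I)^k) = rank((A - 3I)^(k+1))).
For λ = 6: rank(A - 6I) = 5, and the largest Jordan block has size 1 (the smallest k with rank((A - 6I)^k) = rank((A - 6I)^(k+1))).

So m_A(x) = (x - 6)(x - 3)^3.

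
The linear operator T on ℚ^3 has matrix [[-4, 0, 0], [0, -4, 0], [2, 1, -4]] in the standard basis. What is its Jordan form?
The characteristic polynomial is det(xI - A) = (x + 4)^3, so the eigenvalues are -4 (algebraic multiplicity 3).

For λ = -4: rank(A + 4I) = 1, rank((A + 4I)^2) = 0. The eigenspace has dimension 3 - 1 = 2, so there are 2 Jordan blocks; the rank sequence gives block sizes [2, 1].

Assembling the blocks gives the Jordan form J above.

J = [[-4, 1, 0], [0, -4, 0], [0, 0, -4]]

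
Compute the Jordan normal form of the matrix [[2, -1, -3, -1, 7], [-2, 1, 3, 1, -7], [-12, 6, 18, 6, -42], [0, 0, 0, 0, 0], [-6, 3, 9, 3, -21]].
The characteristic polynomial is det(xI - A) = x^5, so the eigenvalues are 0 (algebraic multiplicity 5).

For λ = 0: rank(A) = 1, rank(A^2) = 0. The eigenspace has dimension 5 - 1 = 4, so there are 4 Jordan blocks; the rank sequence gives block sizes [2, 1, 1, 1].

Assembling the blocks gives the Jordan form J above.

J = [[0, 1, 0, 0, 0], [0, 0, 0, 0, 0], [0, 0, 0, 0, 0], [0, 0, 0, 0, 0], [0, 0, 0, 0, 0]]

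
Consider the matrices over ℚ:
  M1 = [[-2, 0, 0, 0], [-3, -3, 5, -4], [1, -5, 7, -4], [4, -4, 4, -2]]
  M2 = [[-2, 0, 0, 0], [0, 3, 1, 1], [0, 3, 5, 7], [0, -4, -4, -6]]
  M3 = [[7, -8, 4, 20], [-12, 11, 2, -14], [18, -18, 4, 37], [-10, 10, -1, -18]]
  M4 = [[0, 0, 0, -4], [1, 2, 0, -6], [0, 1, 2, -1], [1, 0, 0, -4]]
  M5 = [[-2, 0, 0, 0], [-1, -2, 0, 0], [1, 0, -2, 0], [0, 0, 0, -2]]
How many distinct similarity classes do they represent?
4 classes: {M1, M2}, {M3}, {M4}, {M5}

Characteristic polynomials: χ_{M1} = (x - 2)^2(x + 2)^2, χ_{M2} = (x - 2)^2(x + 2)^2, χ_{M3} = (x - 3)^2(x + 1)^2, χ_{M4} = (x - 2)^2(x + 2)^2, χ_{M5} = (x + 2)^4.

{M1, M2}: invariant factors x + 2, (x - 2)^2(x + 2).

{M3}: invariant factors x + 1, (x - 3)^2(x + 1).

{M4}: invariant factors (x - 2)^2(x + 2)^2.

{M5}: invariant factors x + 2, x + 2, (x + 2)^2.

Matrices are similar if and only if their invariant-factor lists agree; the partition into similarity classes is {M1, M2}, {M3}, {M4}, {M5}.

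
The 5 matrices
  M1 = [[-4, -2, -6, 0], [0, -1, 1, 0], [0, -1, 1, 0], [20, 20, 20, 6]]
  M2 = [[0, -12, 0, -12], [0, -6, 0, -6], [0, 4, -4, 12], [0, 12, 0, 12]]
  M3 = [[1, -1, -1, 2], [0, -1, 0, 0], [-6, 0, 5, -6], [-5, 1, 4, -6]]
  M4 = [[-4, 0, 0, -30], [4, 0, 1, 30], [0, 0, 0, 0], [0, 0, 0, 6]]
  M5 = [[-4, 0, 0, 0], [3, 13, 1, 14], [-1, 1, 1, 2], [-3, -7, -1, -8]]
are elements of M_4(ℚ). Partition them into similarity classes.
3 classes: {M1, M4, M5}, {M2}, {M3}

Characteristic polynomials: χ_{M1} = x^2(x - 6)(x + 4), χ_{M2} = x^2(x - 6)(x + 4), χ_{M3} = (x - 2)(x + 1)^3, χ_{M4} = x^2(x - 6)(x + 4), χ_{M5} = x^2(x - 6)(x + 4).

{M1, M4, M5}: invariant factors x^2(x - 6)(x + 4).

{M2}: invariant factors x, x(x - 6)(x + 4).

{M3}: invariant factors x + 1, (x - 2)(x + 1)^2.

Matrices are similar if and only if their invariant-factor lists agree; the partition into similarity classes is {M1, M4, M5}, {M2}, {M3}.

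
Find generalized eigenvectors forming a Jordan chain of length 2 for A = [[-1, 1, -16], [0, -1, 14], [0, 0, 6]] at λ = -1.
v_1 = [[-2, 1, 0]]^T, v_2 = [[1, 0, 0]]^T

We seek v_1 ∈ ker((A + I)^2) \ ker(A + I), then set v_{i+1} = (A + I) v_i.

One such chain is v_1 = [[-2, 1, 0]]^T, v_2 = [[1, 0, 0]]^T. Check: (A + I) v_2 = [[0, 0, 0]]^T = 0.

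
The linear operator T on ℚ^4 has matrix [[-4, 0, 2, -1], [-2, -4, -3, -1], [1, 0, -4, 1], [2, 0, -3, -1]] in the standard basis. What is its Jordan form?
The characteristic polynomial is det(xI - A) = (x + 3)^3(x + 4), so the eigenvalues are -4 (algebraic multiplicity 1), -3 (algebraic multiplicity 3).

For λ = -4: algebraic multiplicity 1 gives one 1×1 block.

For λ = -3: rank(A + 3I) = 3, rank((A + 3I)^2) = 2, rank((A + 3I)^3) = 1. The eigenspace has dimension 4 - 3 = 1, so there is 1 Jordan block; the rank sequence gives block sizes [3].

Assembling the blocks gives the Jordan form J above.

J = [[-4, 0, 0, 0], [0, -3, 1, 0], [0, 0, -3, 1], [0, 0, 0, -3]]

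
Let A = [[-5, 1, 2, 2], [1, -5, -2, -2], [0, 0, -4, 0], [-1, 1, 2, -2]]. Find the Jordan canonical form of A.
J = [[-4, 1, 0, 0], [0, -4, 0, 0], [0, 0, -4, 0], [0, 0, 0, -4]]

The characteristic polynomial is det(xI - A) = (x + 4)^4, so the eigenvalues are -4 (algebraic multiplicity 4).

For λ = -4: rank(A + 4I) = 1, rank((A + 4I)^2) = 0. The eigenspace has dimension 4 - 1 = 3, so there are 3 Jordan blocks; the rank sequence gives block sizes [2, 1, 1].

Assembling the blocks gives the Jordan form J above.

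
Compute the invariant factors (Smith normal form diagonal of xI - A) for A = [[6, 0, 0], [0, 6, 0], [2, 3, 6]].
The Jordan structure of A has elementary divisors (x - 6)^2, (x - 6). Arranging the block sizes at each eigenvalue in decreasing order and taking row products gives the invariant factors.

Invariant factors (smallest first, each dividing the next): x - 6, (x - 6)^2.

Check: the last factor (x - 6)^2 is the minimal polynomial, and the product (x - 6)^3 is the characteristic polynomial.

x - 6, (x - 6)^2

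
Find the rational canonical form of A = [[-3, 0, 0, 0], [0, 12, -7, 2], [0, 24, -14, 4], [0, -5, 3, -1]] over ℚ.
The invariant factors of A (the non-unit diagonal entries of the Smith normal form of xI - A over ℚ[x]) are x + 3, x^2(x + 3), each dividing the next. The characteristic polynomial is their product, x^2(x + 3)^2.

The rational canonical form is the block-diagonal matrix of companion matrices C(f_i):
R = [[-3, 0, 0, 0], [0, 0, 0, 0], [0, 1, 0, 0], [0, 0, 1, -3]].

R = [[-3, 0, 0, 0], [0, 0, 0, 0], [0, 1, 0, 0], [0, 0, 1, -3]]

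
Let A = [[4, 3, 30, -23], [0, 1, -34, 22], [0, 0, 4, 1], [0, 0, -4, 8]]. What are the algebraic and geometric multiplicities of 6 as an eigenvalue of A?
The characteristic polynomial is (x - 6)^2(x - 4)(x - 1), so the factor x - 6 appears with exponent 2: the algebraic multiplicity is 2.

rank(A - 6I) = 3, so the eigenspace has dimension 4 - 3 = 1: the geometric multiplicity is 1.

Since 1 < 2, A is not diagonalizable.

algebraic multiplicity 2, geometric multiplicity 1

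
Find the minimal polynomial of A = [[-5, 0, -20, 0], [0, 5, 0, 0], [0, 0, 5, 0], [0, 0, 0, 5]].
The characteristic polynomial factors as (x - 5)^3(x + 5). The minimal polynomial is ∏(x - λ)^{k_λ} where k_λ is the size of the largest Jordan block at λ.

For λ = -5: rank(A + 5I) = 3, and the largest Jordan block has size 1 (the smallest k with rank((A + 5I)^k) = rank((A + 5I)^(k+1))).
For λ = 5: rank(A - 5I) = 1, and the largest Jordan block has size 1 (the smallest k with rank((A - 5I)^k) = rank((A - 5I)^(k+1))).

So m_A(x) = (x - 5)(x + 5).

m_A(x) = (x - 5)(x + 5)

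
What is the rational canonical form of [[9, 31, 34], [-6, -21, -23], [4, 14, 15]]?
The invariant factors of A (the non-unit diagonal entries of the Smith normal form of xI - A over ℚ[x]) are (x - 1)^3, each dividing the next. The characteristic polynomial is their product, (x - 1)^3.

The rational canonical form is the block-diagonal matrix of companion matrices C(f_i):
R = [[0, 0, 1], [1, 0, -3], [0, 1, 3]].

R = [[0, 0, 1], [1, 0, -3], [0, 1, 3]]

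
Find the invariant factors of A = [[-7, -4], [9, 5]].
The Jordan structure of A has elementary divisors (x + 1)^2. Arranging the block sizes at each eigenvalue in decreasing order and taking row products gives the invariant factors.

Invariant factors (smallest first, each dividing the next): (x + 1)^2.

Check: the last factor (x + 1)^2 is the minimal polynomial, and the product (x + 1)^2 is the characteristic polynomial.

(x + 1)^2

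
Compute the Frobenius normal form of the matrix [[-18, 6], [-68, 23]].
R = [[0, 6], [1, 5]]

The invariant factors of A (the non-unit diagonal entries of the Smith normal form of xI - A over ℚ[x]) are (x - 6)(x + 1), each dividing the next. The characteristic polynomial is their product, (x - 6)(x + 1).

The rational canonical form is the block-diagonal matrix of companion matrices C(f_i):
R = [[0, 6], [1, 5]].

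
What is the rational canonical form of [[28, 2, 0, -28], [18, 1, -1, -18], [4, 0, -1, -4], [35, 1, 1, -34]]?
R = [[0, 0, 0, 0], [1, 0, 0, -12], [0, 1, 0, -13], [0, 0, 1, -6]]

The invariant factors of A (the non-unit diagonal entries of the Smith normal form of xI - A over ℚ[x]) are x(x + 3)(x^2 + 3x + 4), each dividing the next. The characteristic polynomial is their product, x(x + 3)(x^2 + 3x + 4).

The rational canonical form is the block-diagonal matrix of companion matrices C(f_i):
R = [[0, 0, 0, 0], [1, 0, 0, -12], [0, 1, 0, -13], [0, 0, 1, -6]].

Note the characteristic polynomial does not split into linear factors over ℚ, so A has no Jordan form over ℚ; the rational canonical form exists over any field.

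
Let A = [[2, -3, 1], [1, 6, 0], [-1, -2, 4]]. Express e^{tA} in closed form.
e^{tA} = [[(1 - 2*t)*e^{4*t}, t*(-t - 3)*e^{4*t}, t*(1 - t)*e^{4*t}], [t*e^{4*t}, (t^2 + 4*t + 2)*e^{4*t}/2, t^2*e^{4*t}/2], [-t*e^{4*t}, t*(-t - 4)*e^{4*t}/2, (2 - t^2)*e^{4*t}/2]]

A has Jordan form J = [[4, 1, 0], [0, 4, 1], [0, 0, 4]] with A = PJP^{-1}, so e^{tA} = P e^{tJ} P^{-1}.

For a Jordan block J_k(λ), e^{tJ_k(λ)} = e^{λt} · (I + tN + t^2 N^2/2! + ... + t^{k-1} N^{k-1}/(k-1)!) where N is the nilpotent superdiagonal part.

Assembling the blocks and conjugating back gives the entries of e^{tA} as shown above.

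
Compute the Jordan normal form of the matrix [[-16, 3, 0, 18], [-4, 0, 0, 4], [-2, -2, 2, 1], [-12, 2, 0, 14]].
J = [[-2, 1, 0, 0], [0, -2, 0, 0], [0, 0, 2, 1], [0, 0, 0, 2]]

The characteristic polynomial is det(xI - A) = (x - 2)^2(x + 2)^2, so the eigenvalues are -2 (algebraic multiplicity 2), 2 (algebraic multiplicity 2).

For λ = -2: rank(A + 2I) = 3, rank((A + 2I)^2) = 2. The eigenspace has dimension 4 - 3 = 1, so there is 1 Jordan block; the rank sequence gives block sizes [2].

For λ = 2: rank(A - 2I) = 3, rank((A - 2I)^2) = 2. The eigenspace has dimension 4 - 3 = 1, so there is 1 Jordan block; the rank sequence gives block sizes [2].

Assembling the blocks gives the Jordan form J above.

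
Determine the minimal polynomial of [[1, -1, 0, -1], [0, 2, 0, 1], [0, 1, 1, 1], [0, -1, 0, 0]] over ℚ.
The characteristic polynomial factors as (x - 1)^4. The minimal polynomial is ∏(x - λ)^{k_λ} where k_λ is the size of the largest Jordan block at λ.

For λ = 1: rank(A - I) = 1, and the largest Jordan block has size 2 (the smallest k with rank((A - I)^k) = rank((A - I)^(k+1))).

So m_A(x) = (x - 1)^2.

m_A(x) = (x - 1)^2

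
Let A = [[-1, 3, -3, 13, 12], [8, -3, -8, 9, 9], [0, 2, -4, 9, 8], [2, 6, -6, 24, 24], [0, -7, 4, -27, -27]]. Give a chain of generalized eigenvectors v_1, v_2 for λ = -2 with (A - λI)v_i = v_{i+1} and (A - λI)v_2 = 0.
We seek v_1 ∈ ker((A + 2I)^2) \ ker(A + 2I), then set v_{i+1} = (A + 2I) v_i.

One such chain is v_1 = [[0, 0, 0, 1, -1]]^T, v_2 = [[1, 0, 1, 2, -2]]^T. Check: (A + 2I) v_2 = [[0, 0, 0, 0, 0]]^T = 0.

v_1 = [[0, 0, 0, 1, -1]]^T, v_2 = [[1, 0, 1, 2, -2]]^T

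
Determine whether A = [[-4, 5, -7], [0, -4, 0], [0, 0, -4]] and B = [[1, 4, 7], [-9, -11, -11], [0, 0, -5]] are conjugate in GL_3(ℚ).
No.

trace(A) = -12 but trace(B) = -15. The trace is a similarity invariant, so A and B are not similar.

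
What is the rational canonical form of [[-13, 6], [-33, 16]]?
R = [[0, 10], [1, 3]]

The invariant factors of A (the non-unit diagonal entries of the Smith normal form of xI - A over ℚ[x]) are (x - 5)(x + 2), each dividing the next. The characteristic polynomial is their product, (x - 5)(x + 2).

The rational canonical form is the block-diagonal matrix of companion matrices C(f_i):
R = [[0, 10], [1, 3]].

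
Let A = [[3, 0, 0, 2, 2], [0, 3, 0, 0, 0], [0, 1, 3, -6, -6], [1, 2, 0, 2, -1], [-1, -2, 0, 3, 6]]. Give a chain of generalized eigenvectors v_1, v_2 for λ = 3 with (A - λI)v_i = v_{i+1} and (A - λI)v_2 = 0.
We seek v_1 ∈ ker((A - 3I)^2) \ ker(A - 3I), then set v_{i+1} = (A - 3I) v_i.

One such chain is v_1 = [[-1, 1, -4, -2, 2]]^T, v_2 = [[0, 0, 1, 1, -1]]^T. Check: (A - 3I) v_2 = [[0, 0, 0, 0, 0]]^T = 0.

v_1 = [[-1, 1, -4, -2, 2]]^T, v_2 = [[0, 0, 1, 1, -1]]^T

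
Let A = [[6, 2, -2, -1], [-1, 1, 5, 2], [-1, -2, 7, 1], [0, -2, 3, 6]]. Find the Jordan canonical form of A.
The characteristic polynomial is det(xI - A) = (x - 5)^4, so the eigenvalues are 5 (algebraic multiplicity 4).

For λ = 5: rank(A - 5I) = 2, rank((A - 5I)^2) = 1, rank((A - 5I)^3) = 0. The eigenspace has dimension 4 - 2 = 2, so there are 2 Jordan blocks; the rank sequence gives block sizes [3, 1].

Assembling the blocks gives the Jordan form J above.

J = [[5, 1, 0, 0], [0, 5, 1, 0], [0, 0, 5, 0], [0, 0, 0, 5]]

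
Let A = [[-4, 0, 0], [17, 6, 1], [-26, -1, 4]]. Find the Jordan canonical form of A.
J = [[-4, 0, 0], [0, 5, 1], [0, 0, 5]]

The characteristic polynomial is det(xI - A) = (x - 5)^2(x + 4), so the eigenvalues are -4 (algebraic multiplicity 1), 5 (algebraic multiplicity 2).

For λ = -4: algebraic multiplicity 1 gives one 1×1 block.

For λ = 5: rank(A - 5I) = 2, rank((A - 5I)^2) = 1. The eigenspace has dimension 3 - 2 = 1, so there is 1 Jordan block; the rank sequence gives block sizes [2].

Assembling the blocks gives the Jordan form J above.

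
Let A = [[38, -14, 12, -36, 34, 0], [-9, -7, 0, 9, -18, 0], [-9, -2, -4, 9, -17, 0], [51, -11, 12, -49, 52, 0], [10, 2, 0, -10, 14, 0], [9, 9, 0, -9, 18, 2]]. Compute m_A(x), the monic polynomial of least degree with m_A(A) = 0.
m_A(x) = (x - 2)(x + 4)^3

The characteristic polynomial factors as (x - 2)^3(x + 4)^3. The minimal polynomial is ∏(x - λ)^{k_λ} where k_λ is the size of the largest Jordan block at λ.

For λ = -4: rank(A + 4I) = 5, and the largest Jordan block has size 3 (the smallest k with rank((A + 4I)^k) = rank((A + 4I)^(k+1))).
For λ = 2: rank(A - 2I) = 3, and the largest Jordan block has size 1 (the smallest k with rank((A - 2I)^k) = rank((A - 2I)^(k+1))).

So m_A(x) = (x - 2)(x + 4)^3.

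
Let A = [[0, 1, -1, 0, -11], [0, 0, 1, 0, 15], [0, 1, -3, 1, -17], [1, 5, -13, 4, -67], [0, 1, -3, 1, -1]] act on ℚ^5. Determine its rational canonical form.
R = [[0, 0, 0, 0, -16], [1, 0, 0, 0, 16], [0, 1, 0, 0, 4], [0, 0, 1, 0, 0], [0, 0, 0, 1, 0]]

The invariant factors of A (the non-unit diagonal entries of the Smith normal form of xI - A over ℚ[x]) are (x - 2)(x + 2)(x^3 + 4x - 4), each dividing the next. The characteristic polynomial is their product, (x - 2)(x + 2)(x^3 + 4x - 4).

The rational canonical form is the block-diagonal matrix of companion matrices C(f_i):
R = [[0, 0, 0, 0, -16], [1, 0, 0, 0, 16], [0, 1, 0, 0, 4], [0, 0, 1, 0, 0], [0, 0, 0, 1, 0]].

Note the characteristic polynomial does not split into linear factors over ℚ, so A has no Jordan form over ℚ; the rational canonical form exists over any field.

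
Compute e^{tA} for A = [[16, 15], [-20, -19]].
A has Jordan form J = [[-4, 0], [0, 1]] with A = PJP^{-1}, so e^{tA} = P e^{tJ} P^{-1}.

For a Jordan block J_k(λ), e^{tJ_k(λ)} = e^{λt} · (I + tN + t^2 N^2/2! + ... + t^{k-1} N^{k-1}/(k-1)!) where N is the nilpotent superdiagonal part.

Assembling the blocks and conjugating back gives the entries of e^{tA} as shown above.

e^{tA} = [[4*e^{t} - 3*e^{-4*t}, 3*e^{t} - 3*e^{-4*t}], [-4*e^{t} + 4*e^{-4*t}, -3*e^{t} + 4*e^{-4*t}]]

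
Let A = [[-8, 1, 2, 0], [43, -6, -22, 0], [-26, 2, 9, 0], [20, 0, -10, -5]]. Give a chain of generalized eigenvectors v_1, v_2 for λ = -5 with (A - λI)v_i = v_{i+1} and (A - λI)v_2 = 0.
v_1 = [[0, 1, 0, 0]]^T, v_2 = [[1, -1, 2, 0]]^T

We seek v_1 ∈ ker((A + 5I)^2) \ ker(A + 5I), then set v_{i+1} = (A + 5I) v_i.

One such chain is v_1 = [[0, 1, 0, 0]]^T, v_2 = [[1, -1, 2, 0]]^T. Check: (A + 5I) v_2 = [[0, 0, 0, 0]]^T = 0.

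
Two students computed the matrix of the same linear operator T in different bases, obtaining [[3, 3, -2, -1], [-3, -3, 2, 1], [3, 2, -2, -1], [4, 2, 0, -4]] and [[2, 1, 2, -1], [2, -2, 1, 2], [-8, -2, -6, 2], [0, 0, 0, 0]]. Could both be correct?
Two matrices over a field are similar if and only if they have the same invariant factors.

Both A and B have characteristic polynomial x(x + 2)^3 and minimal polynomial x(x + 2)^3. Computing further, both have invariant factors x(x + 2)^3. Hence A and B are similar.

Yes.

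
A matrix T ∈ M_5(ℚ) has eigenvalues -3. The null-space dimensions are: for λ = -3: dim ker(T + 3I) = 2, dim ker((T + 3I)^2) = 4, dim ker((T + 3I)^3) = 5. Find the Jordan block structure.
Jordan blocks: (-3, 3), (-3, 2)

λ = -3: successive nullity increments [2, 2, 1] count blocks of size ≥ k; block sizes are [3, 2].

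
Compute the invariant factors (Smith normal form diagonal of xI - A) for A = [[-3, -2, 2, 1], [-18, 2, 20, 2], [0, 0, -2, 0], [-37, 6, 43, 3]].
(x - 6)(x + 2)^3

The Jordan structure of A has elementary divisors (x + 2)^3, (x - 6). Arranging the block sizes at each eigenvalue in decreasing order and taking row products gives the invariant factors.

Invariant factors (smallest first, each dividing the next): (x - 6)(x + 2)^3.

Check: the last factor (x - 6)(x + 2)^3 is the minimal polynomial, and the product (x - 6)(x + 2)^3 is the characteristic polynomial.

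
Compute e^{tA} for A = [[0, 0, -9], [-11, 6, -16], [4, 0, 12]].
A has Jordan form J = [[6, 1, 0], [0, 6, 1], [0, 0, 6]] with A = PJP^{-1}, so e^{tA} = P e^{tJ} P^{-1}.

For a Jordan block J_k(λ), e^{tJ_k(λ)} = e^{λt} · (I + tN + t^2 N^2/2! + ... + t^{k-1} N^{k-1}/(k-1)!) where N is the nilpotent superdiagonal part.

Assembling the blocks and conjugating back gives the entries of e^{tA} as shown above.

e^{tA} = [[(1 - 6*t)*e^{6*t}, 0, -9*t*e^{6*t}], [t*(t - 11)*e^{6*t}, e^{6*t}, t*(3*t - 32)*e^{6*t}/2], [4*t*e^{6*t}, 0, (6*t + 1)*e^{6*t}]]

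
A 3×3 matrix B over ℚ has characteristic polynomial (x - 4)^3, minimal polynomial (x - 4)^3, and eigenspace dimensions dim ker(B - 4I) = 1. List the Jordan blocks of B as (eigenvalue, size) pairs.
λ = 4: algebraic multiplicity 3 (exponent in χ_B), largest block size 3 (exponent in m_B), 1 block (geometric multiplicity). This forces block sizes [3].

Jordan blocks: (4, 3)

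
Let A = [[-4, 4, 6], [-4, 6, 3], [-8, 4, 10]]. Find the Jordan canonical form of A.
The characteristic polynomial is det(xI - A) = (x - 4)^3, so the eigenvalues are 4 (algebraic multiplicity 3).

For λ = 4: rank(A - 4I) = 1, rank((A - 4I)^2) = 0. The eigenspace has dimension 3 - 1 = 2, so there are 2 Jordan blocks; the rank sequence gives block sizes [2, 1].

Assembling the blocks gives the Jordan form J above.

J = [[4, 1, 0], [0, 4, 0], [0, 0, 4]]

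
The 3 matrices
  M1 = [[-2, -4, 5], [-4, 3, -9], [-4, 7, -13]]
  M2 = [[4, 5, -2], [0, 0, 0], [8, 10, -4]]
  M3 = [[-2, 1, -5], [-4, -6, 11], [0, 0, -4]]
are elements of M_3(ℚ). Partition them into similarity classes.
Characteristic polynomials: χ_{M1} = (x + 4)^3, χ_{M2} = x^3, χ_{M3} = (x + 4)^3.

{M1, M3}: invariant factors (x + 4)^3.

{M2}: invariant factors x, x^2.

Matrices are similar if and only if their invariant-factor lists agree; the partition into similarity classes is {M1, M3}, {M2}.

2 classes: {M1, M3}, {M2}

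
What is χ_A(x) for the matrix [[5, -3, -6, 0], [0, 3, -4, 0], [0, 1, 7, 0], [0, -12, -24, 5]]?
χ_A(x) = (x - 5)^4

xI - A = [[x - 5, 3, 6, 0], [0, x - 3, 4, 0], [0, -1, x - 7, 0], [0, 12, 24, x - 5]].

Expanding det(xI - A) along the first row:
det(xI - A) = + (x - 5)·det([[x - 3, 4, 0], [-1, x - 7, 0], [12, 24, x - 5]]) - (3)·det([[0, 4, 0], [0, x - 7, 0], [0, 24, x - 5]]) + (6)·det([[0, x - 3, 0], [0, -1, 0], [0, 12, x - 5]]) - (0)·det([[0, x - 3, 4], [0, -1, x - 7], [0, 12, 24]]).

Evaluating gives χ_A(x) = x^4 - 20x^3 + 150x^2 - 500x + 625 = (x - 5)^4.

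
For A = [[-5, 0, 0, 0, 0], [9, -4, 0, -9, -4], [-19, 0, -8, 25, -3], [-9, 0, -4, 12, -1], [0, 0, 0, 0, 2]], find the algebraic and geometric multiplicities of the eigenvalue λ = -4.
algebraic multiplicity 1, geometric multiplicity 1

The characteristic polynomial is (x - 2)^3(x + 4)(x + 5), so the factor x + 4 appears with exponent 1: the algebraic multiplicity is 1.

rank(A + 4I) = 4, so the eigenspace has dimension 5 - 4 = 1: the geometric multiplicity is 1.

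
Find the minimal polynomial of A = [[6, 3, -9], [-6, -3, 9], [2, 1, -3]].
The characteristic polynomial factors as x^3. The minimal polynomial is ∏(x - λ)^{k_λ} where k_λ is the size of the largest Jordan block at λ.

For λ = 0: rank(A) = 1, and the largest Jordan block has size 2 (the smallest k with rank(A^k) = rank(A^(k+1))).

So m_A(x) = x^2.

m_A(x) = x^2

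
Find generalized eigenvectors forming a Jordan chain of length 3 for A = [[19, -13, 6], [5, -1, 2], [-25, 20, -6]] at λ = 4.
We seek v_1 ∈ ker((A - 4I)^3) \ ker((A - 4I)^2), then set v_{i+1} = (A - 4I) v_i.

One such chain is v_1 = [[-1, 0, 3]]^T, v_2 = [[3, 1, -5]]^T, v_3 = [[2, 0, -5]]^T. Check: (A - 4I) v_3 = [[0, 0, 0]]^T = 0.

v_1 = [[-1, 0, 3]]^T, v_2 = [[3, 1, -5]]^T, v_3 = [[2, 0, -5]]^T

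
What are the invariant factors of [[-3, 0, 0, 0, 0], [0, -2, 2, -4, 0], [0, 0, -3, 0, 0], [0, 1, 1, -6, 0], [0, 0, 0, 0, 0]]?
x + 3, x(x + 3)(x + 4)^2

The Jordan structure of A has elementary divisors (x + 4)^2, (x + 3), (x + 3), x. Arranging the block sizes at each eigenvalue in decreasing order and taking row products gives the invariant factors.

Invariant factors (smallest first, each dividing the next): x + 3, x(x + 3)(x + 4)^2.

Check: the last factor x(x + 3)(x + 4)^2 is the minimal polynomial, and the product x(x + 3)^2(x + 4)^2 is the characteristic polynomial.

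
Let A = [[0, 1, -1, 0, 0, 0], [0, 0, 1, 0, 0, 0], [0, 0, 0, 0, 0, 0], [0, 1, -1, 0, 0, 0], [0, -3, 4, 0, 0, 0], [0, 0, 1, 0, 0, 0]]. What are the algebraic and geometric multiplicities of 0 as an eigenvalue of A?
The characteristic polynomial is x^6, so the factor x appears with exponent 6: the algebraic multiplicity is 6.

rank(A) = 2, so the eigenspace has dimension 6 - 2 = 4: the geometric multiplicity is 4.

Since 4 < 6, A is not diagonalizable.

algebraic multiplicity 6, geometric multiplicity 4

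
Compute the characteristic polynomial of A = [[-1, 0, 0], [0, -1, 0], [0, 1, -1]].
χ_A(x) = (x + 1)^3

xI - A = [[x + 1, 0, 0], [0, x + 1, 0], [0, -1, x + 1]].

Expanding det(xI - A) along the first row:
det(xI - A) = + (x + 1)·det([[x + 1, 0], [-1, x + 1]]) - (0)·det([[0, 0], [0, x + 1]]) + (0)·det([[0, x + 1], [0, -1]]).

Evaluating gives χ_A(x) = x^3 + 3x^2 + 3x + 1 = (x + 1)^3.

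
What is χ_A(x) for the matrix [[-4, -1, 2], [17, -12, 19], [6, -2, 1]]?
xI - A = [[x + 4, 1, -2], [-17, x + 12, -19], [-6, 2, x - 1]].

Expanding det(xI - A) along the first row:
det(xI - A) = + (x + 4)·det([[x + 12, -19], [2, x - 1]]) - (1)·det([[-17, -19], [-6, x - 1]]) + (-2)·det([[-17, x + 12], [-6, 2]]).

Evaluating gives χ_A(x) = x^3 + 15x^2 + 75x + 125 = (x + 5)^3.

χ_A(x) = (x + 5)^3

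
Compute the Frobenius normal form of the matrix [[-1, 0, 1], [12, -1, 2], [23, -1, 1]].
R = [[0, 0, 10], [1, 0, 22], [0, 1, -1]]

The invariant factors of A (the non-unit diagonal entries of the Smith normal form of xI - A over ℚ[x]) are (x + 5)(x^2 - 4x - 2), each dividing the next. The characteristic polynomial is their product, (x + 5)(x^2 - 4x - 2).

The rational canonical form is the block-diagonal matrix of companion matrices C(f_i):
R = [[0, 0, 10], [1, 0, 22], [0, 1, -1]].

Note the characteristic polynomial does not split into linear factors over ℚ, so A has no Jordan form over ℚ; the rational canonical form exists over any field.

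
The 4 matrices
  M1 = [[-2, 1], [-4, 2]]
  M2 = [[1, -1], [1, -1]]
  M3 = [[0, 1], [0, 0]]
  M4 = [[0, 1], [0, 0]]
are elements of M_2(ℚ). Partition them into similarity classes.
Characteristic polynomials: χ_{M1} = x^2, χ_{M2} = x^2, χ_{M3} = x^2, χ_{M4} = x^2.

{M1, M2, M3, M4}: invariant factors x^2.

Matrices are similar if and only if their invariant-factor lists agree; the partition into similarity classes is {M1, M2, M3, M4}.

1 class: {M1, M2, M3, M4}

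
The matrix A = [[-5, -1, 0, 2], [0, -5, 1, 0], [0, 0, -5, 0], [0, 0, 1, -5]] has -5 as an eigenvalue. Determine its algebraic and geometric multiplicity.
algebraic multiplicity 4, geometric multiplicity 2

The characteristic polynomial is (x + 5)^4, so the factor x + 5 appears with exponent 4: the algebraic multiplicity is 4.

rank(A + 5I) = 2, so the eigenspace has dimension 4 - 2 = 2: the geometric multiplicity is 2.

Since 2 < 4, A is not diagonalizable.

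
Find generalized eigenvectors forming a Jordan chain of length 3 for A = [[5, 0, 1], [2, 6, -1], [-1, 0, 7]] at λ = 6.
v_1 = [[1, -3, 2]]^T, v_2 = [[1, 0, 1]]^T, v_3 = [[0, 1, 0]]^T

We seek v_1 ∈ ker((A - 6I)^3) \ ker((A - 6I)^2), then set v_{i+1} = (A - 6I) v_i.

One such chain is v_1 = [[1, -3, 2]]^T, v_2 = [[1, 0, 1]]^T, v_3 = [[0, 1, 0]]^T. Check: (A - 6I) v_3 = [[0, 0, 0]]^T = 0.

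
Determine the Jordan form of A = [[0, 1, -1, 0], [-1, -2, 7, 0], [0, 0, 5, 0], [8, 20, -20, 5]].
The characteristic polynomial is det(xI - A) = (x - 5)^2(x + 1)^2, so the eigenvalues are -1 (algebraic multiplicity 2), 5 (algebraic multiplicity 2).

For λ = -1: rank(A + I) = 3, rank((A + I)^2) = 2. The eigenspace has dimension 4 - 3 = 1, so there is 1 Jordan block; the rank sequence gives block sizes [2].

For λ = 5: rank(A - 5I) = 2. The eigenspace has dimension 4 - 2 = 2, so there are 2 Jordan blocks; the rank sequence gives block sizes [1, 1].

Assembling the blocks gives the Jordan form J above.

J = [[-1, 1, 0, 0], [0, -1, 0, 0], [0, 0, 5, 0], [0, 0, 0, 5]]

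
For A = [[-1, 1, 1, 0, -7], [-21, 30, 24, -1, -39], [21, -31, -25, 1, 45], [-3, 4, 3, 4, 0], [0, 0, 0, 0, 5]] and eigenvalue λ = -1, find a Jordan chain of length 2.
v_1 = [[-1, -6, 7, 0, 0]]^T, v_2 = [[1, 3, -3, 0, 0]]^T

We seek v_1 ∈ ker((A + I)^2) \ ker(A + I), then set v_{i+1} = (A + I) v_i.

One such chain is v_1 = [[-1, -6, 7, 0, 0]]^T, v_2 = [[1, 3, -3, 0, 0]]^T. Check: (A + I) v_2 = [[0, 0, 0, 0, 0]]^T = 0.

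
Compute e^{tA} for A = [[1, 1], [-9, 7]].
A has Jordan form J = [[4, 1], [0, 4]] with A = PJP^{-1}, so e^{tA} = P e^{tJ} P^{-1}.

For a Jordan block J_k(λ), e^{tJ_k(λ)} = e^{λt} · (I + tN + t^2 N^2/2! + ... + t^{k-1} N^{k-1}/(k-1)!) where N is the nilpotent superdiagonal part.

Assembling the blocks and conjugating back gives the entries of e^{tA} as shown above.

e^{tA} = [[(1 - 3*t)*e^{4*t}, t*e^{4*t}], [-9*t*e^{4*t}, (3*t + 1)*e^{4*t}]]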